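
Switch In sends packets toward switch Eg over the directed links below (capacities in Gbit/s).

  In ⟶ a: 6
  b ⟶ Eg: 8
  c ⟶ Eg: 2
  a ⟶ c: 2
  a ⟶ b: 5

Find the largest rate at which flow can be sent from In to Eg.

Augment In→a→b→Eg: bottleneck 5, flow now 5.
Augment In→a→c→Eg: bottleneck 1, flow now 6.
No augmenting path remains; maximum flow = 6.
In the residual graph, reachable from In: {In}.
Min-cut edges: In→a (6); capacity 6 = 6.
This cut is saturated, so no flow can exceed 6.

6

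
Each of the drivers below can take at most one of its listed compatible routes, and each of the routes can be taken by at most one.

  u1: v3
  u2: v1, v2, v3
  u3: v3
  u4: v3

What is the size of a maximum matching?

Unit-capacity flow: source→left, listed edges, right→sink; max matching = max flow.
Augmenting path u1→v3 (+1); matched 1.
Augmenting path u2→v1 (+1); matched 2.
No augmenting path remains; maximum matching = 2.
König certificate: {u2, v3} is a vertex cover of size 2 (every listed pair touches it), so no matching can be larger.

2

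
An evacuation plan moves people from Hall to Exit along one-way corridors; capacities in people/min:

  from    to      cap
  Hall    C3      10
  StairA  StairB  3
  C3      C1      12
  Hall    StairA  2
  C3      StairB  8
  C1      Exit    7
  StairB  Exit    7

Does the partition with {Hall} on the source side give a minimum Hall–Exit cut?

Given cut capacity: 2 + 10 = 12.
Augment Hall→StairA→StairB→Exit: bottleneck 2, flow now 2.
Augment Hall→C3→C1→Exit: bottleneck 7, flow now 9.
Augment Hall→C3→StairB→Exit: bottleneck 3, flow now 12.
No augmenting path remains; maximum flow = 12.
Cut capacity 12 equals the max flow, so it is a minimum cut.

Yes — it is a minimum cut (capacity 12).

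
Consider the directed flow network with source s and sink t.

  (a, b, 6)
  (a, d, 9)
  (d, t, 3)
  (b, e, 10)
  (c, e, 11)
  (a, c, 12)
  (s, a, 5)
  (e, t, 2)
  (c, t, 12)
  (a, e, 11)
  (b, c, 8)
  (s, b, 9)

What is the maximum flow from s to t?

14

Augment s→a→c→t: bottleneck 5, flow now 5.
Augment s→b→c→t: bottleneck 7, flow now 12.
Augment s→b→e→t: bottleneck 2, flow now 14.
No augmenting path remains; maximum flow = 14.
In the residual graph, reachable from s: {s}.
Min-cut edges: s→a (5), s→b (9); capacity 5 + 9 = 14.
This cut is saturated, so no flow can exceed 14.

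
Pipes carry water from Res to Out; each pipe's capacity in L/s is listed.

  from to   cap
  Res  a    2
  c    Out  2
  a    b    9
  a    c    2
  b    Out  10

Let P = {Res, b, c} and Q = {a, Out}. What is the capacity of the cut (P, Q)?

14

Edges leaving {Res, b, c}: Res→a (2), b→Out (10), c→Out (2).
Cut capacity = 2 + 10 + 2 = 14.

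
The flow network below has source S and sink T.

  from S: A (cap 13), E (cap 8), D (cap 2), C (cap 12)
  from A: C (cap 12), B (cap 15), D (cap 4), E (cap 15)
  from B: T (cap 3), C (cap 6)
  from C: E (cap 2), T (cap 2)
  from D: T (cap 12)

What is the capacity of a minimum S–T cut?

11

Augment S→C→T: bottleneck 2, flow now 2.
Augment S→D→T: bottleneck 2, flow now 4.
Augment S→A→B→T: bottleneck 3, flow now 7.
Augment S→A→D→T: bottleneck 4, flow now 11.
No augmenting path remains; maximum flow = 11.
By max-flow min-cut, the minimum cut capacity equals the max flow.
In the residual graph, reachable from S: {S, A, B, C, E}.
Min-cut edges: S→D (2), A→D (4), B→T (3), C→T (2); capacity 2 + 4 + 3 + 2 = 11.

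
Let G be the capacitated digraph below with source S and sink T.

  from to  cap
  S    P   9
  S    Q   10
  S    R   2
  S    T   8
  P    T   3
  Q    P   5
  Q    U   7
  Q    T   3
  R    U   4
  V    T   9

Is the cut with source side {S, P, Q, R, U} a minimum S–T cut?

Yes — it is a minimum cut (capacity 14).

Given cut capacity: 8 + 3 + 3 = 14.
Augment S→T: bottleneck 8, flow now 8.
Augment S→P→T: bottleneck 3, flow now 11.
Augment S→Q→T: bottleneck 3, flow now 14.
No augmenting path remains; maximum flow = 14.
Cut capacity 14 equals the max flow, so it is a minimum cut.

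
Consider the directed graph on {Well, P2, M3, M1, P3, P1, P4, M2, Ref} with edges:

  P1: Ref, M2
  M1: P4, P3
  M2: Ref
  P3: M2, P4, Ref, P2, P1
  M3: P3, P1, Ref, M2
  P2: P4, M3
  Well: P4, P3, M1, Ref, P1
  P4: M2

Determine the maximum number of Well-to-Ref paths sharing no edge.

Assign every edge capacity 1; by Menger, the answer equals the max flow.
Path Well→Ref (+1); total 1.
Path Well→P3→Ref (+1); total 2.
Path Well→P1→Ref (+1); total 3.
Path Well→P4→M2→Ref (+1); total 4.
Path Well→M1→P3→P2→M3→Ref (+1); total 5.
No residual Well→Ref path; max flow = 5.
Certifying cut of size 5: {Well→M1, Well→P1, Well→P3, Well→P4, Well→Ref}.

5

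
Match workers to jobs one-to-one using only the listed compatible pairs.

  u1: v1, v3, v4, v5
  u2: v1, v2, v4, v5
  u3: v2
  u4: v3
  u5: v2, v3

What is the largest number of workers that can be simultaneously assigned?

4

Unit-capacity flow: source→left, listed edges, right→sink; max matching = max flow.
Augmenting path u1→v1 (+1); matched 1.
Augmenting path u2→v2 (+1); matched 2.
Augmenting path u4→v3 (+1); matched 3.
Augmenting path u3→v2→u2→v4 (+1); matched 4.
No augmenting path remains; maximum matching = 4.
König certificate: {u1, u2, v2, v3} is a vertex cover of size 4 (every listed pair touches it), so no matching can be larger.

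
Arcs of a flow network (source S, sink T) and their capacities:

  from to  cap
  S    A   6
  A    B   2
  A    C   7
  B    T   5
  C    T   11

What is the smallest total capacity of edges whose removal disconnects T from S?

Augment S→A→B→T: bottleneck 2, flow now 2.
Augment S→A→C→T: bottleneck 4, flow now 6.
No augmenting path remains; maximum flow = 6.
By max-flow min-cut, the minimum cut capacity equals the max flow.
In the residual graph, reachable from S: {S}.
Min-cut edges: S→A (6); capacity 6 = 6.

6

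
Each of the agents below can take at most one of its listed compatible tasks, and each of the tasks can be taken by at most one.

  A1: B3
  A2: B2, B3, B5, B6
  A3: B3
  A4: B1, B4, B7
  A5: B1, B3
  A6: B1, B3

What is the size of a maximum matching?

Unit-capacity flow: source→left, listed edges, right→sink; max matching = max flow.
Augmenting path A1→B3 (+1); matched 1.
Augmenting path A2→B2 (+1); matched 2.
Augmenting path A4→B1 (+1); matched 3.
Augmenting path A5→B1→A4→B4 (+1); matched 4.
No augmenting path remains; maximum matching = 4.
König certificate: {A2, A4, B1, B3} is a vertex cover of size 4 (every listed pair touches it), so no matching can be larger.

4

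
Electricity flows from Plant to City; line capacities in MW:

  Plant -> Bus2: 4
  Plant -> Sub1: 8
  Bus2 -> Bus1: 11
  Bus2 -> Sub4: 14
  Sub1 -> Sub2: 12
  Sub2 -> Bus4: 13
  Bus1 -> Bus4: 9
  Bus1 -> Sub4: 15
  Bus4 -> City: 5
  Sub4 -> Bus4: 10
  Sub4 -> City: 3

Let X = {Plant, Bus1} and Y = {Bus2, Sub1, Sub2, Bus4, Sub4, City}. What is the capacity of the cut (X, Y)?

Edges leaving {Plant, Bus1}: Plant→Bus2 (4), Plant→Sub1 (8), Bus1→Bus4 (9), Bus1→Sub4 (15).
Cut capacity = 4 + 8 + 9 + 15 = 36.

36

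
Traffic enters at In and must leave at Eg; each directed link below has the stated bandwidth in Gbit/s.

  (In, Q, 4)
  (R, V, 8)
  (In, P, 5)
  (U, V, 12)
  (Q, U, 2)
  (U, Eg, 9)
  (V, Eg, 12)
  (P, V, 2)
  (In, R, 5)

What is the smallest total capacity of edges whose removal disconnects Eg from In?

9

Augment In→P→V→Eg: bottleneck 2, flow now 2.
Augment In→Q→U→Eg: bottleneck 2, flow now 4.
Augment In→R→V→Eg: bottleneck 5, flow now 9.
No augmenting path remains; maximum flow = 9.
By max-flow min-cut, the minimum cut capacity equals the max flow.
In the residual graph, reachable from In: {In, P, Q}.
Min-cut edges: In→R (5), P→V (2), Q→U (2); capacity 5 + 2 + 2 = 9.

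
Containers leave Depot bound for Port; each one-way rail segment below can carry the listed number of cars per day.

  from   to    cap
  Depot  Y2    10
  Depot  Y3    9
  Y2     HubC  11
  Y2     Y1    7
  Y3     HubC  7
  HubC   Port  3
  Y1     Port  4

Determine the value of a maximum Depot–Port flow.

Augment Depot→Y2→HubC→Port: bottleneck 3, flow now 3.
Augment Depot→Y2→Y1→Port: bottleneck 4, flow now 7.
No augmenting path remains; maximum flow = 7.
In the residual graph, reachable from Depot: {Depot, Y2, Y3, HubC, Y1}.
Min-cut edges: HubC→Port (3), Y1→Port (4); capacity 3 + 4 = 7.
This cut is saturated, so no flow can exceed 7.

7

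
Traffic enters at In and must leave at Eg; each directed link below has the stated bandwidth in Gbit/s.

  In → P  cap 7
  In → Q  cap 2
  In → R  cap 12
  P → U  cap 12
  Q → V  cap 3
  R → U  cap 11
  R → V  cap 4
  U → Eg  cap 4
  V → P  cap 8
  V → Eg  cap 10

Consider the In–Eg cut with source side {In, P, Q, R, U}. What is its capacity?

Edges leaving {In, P, Q, R, U}: Q→V (3), R→V (4), U→Eg (4).
Cut capacity = 3 + 4 + 4 = 11.

11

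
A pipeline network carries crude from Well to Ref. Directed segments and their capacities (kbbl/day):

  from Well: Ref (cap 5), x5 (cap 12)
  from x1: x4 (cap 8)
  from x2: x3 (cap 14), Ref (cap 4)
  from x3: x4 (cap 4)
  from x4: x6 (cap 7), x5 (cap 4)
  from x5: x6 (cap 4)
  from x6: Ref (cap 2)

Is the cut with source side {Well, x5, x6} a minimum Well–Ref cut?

Yes — it is a minimum cut (capacity 7).

Given cut capacity: 5 + 2 = 7.
Augment Well→Ref: bottleneck 5, flow now 5.
Augment Well→x5→x6→Ref: bottleneck 2, flow now 7.
No augmenting path remains; maximum flow = 7.
Cut capacity 7 equals the max flow, so it is a minimum cut.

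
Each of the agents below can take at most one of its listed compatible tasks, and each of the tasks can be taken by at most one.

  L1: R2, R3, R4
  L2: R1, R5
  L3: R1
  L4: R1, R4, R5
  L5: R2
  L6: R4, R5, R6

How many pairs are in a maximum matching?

6

Unit-capacity flow: source→left, listed edges, right→sink; max matching = max flow.
Augmenting path L1→R2 (+1); matched 1.
Augmenting path L2→R1 (+1); matched 2.
Augmenting path L4→R4 (+1); matched 3.
Augmenting path L6→R5 (+1); matched 4.
Augmenting path L5→R2→L1→R3 (+1); matched 5.
Augmenting path L3→R1→L2→R5→L6→R6 (+1); matched 6.
No augmenting path remains; maximum matching = 6.
König certificate: {L1, L2, L3, L4, L5, L6} is a vertex cover of size 6 (every listed pair touches it), so no matching can be larger.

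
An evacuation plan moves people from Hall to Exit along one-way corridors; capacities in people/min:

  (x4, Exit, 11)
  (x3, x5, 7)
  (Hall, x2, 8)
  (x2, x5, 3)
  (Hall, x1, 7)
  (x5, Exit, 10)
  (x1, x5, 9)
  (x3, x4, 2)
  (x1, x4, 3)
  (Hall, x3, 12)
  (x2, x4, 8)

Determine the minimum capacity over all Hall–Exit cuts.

Augment Hall→x1→x4→Exit: bottleneck 3, flow now 3.
Augment Hall→x1→x5→Exit: bottleneck 4, flow now 7.
Augment Hall→x2→x4→Exit: bottleneck 8, flow now 15.
Augment Hall→x3→x5→Exit: bottleneck 6, flow now 21.
No augmenting path remains; maximum flow = 21.
By max-flow min-cut, the minimum cut capacity equals the max flow.
In the residual graph, reachable from Hall: {Hall, x1, x2, x3, x4, x5}.
Min-cut edges: x4→Exit (11), x5→Exit (10); capacity 11 + 10 = 21.

21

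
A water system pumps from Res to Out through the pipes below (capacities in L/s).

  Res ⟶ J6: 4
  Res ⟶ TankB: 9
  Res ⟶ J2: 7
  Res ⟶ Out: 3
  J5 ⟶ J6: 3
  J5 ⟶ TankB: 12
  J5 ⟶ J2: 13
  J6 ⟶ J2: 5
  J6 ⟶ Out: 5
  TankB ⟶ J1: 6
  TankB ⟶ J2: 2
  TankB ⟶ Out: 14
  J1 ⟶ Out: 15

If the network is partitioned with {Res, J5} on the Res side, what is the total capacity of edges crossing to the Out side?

51

Edges leaving {Res, J5}: Res→J6 (4), Res→TankB (9), Res→J2 (7), Res→Out (3), J5→J6 (3), J5→TankB (12), J5→J2 (13).
Cut capacity = 4 + 9 + 7 + 3 + 3 + 12 + 13 = 51.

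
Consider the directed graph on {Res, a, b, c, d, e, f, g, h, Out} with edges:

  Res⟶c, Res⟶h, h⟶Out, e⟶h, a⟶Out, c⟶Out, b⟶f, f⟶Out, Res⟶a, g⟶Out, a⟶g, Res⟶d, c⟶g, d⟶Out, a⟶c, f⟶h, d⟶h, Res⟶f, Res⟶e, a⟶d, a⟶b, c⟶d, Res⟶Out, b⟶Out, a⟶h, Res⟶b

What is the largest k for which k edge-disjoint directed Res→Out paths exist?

7

Assign every edge capacity 1; by Menger, the answer equals the max flow.
Path Res→Out (+1); total 1.
Path Res→a→Out (+1); total 2.
Path Res→b→Out (+1); total 3.
Path Res→c→Out (+1); total 4.
Path Res→d→Out (+1); total 5.
Path Res→f→Out (+1); total 6.
Path Res→h→Out (+1); total 7.
No residual Res→Out path; max flow = 7.
Certifying cut of size 7: {Res→Out, Res→a, Res→b, Res→c, Res→d, Res→f, h→Out}.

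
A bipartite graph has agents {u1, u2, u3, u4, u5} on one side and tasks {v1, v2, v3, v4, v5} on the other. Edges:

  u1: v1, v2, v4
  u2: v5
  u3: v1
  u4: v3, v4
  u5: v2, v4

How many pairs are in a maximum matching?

5

Unit-capacity flow: source→left, listed edges, right→sink; max matching = max flow.
Augmenting path u1→v1 (+1); matched 1.
Augmenting path u2→v5 (+1); matched 2.
Augmenting path u4→v3 (+1); matched 3.
Augmenting path u5→v2 (+1); matched 4.
Augmenting path u3→v1→u1→v4 (+1); matched 5.
No augmenting path remains; maximum matching = 5.
König certificate: {u1, u2, u3, u4, u5} is a vertex cover of size 5 (every listed pair touches it), so no matching can be larger.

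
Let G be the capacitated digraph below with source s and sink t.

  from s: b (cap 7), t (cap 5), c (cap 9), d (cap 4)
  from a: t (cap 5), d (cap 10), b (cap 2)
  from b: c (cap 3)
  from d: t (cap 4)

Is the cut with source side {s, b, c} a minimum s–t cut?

Yes — it is a minimum cut (capacity 9).

Given cut capacity: 4 + 5 = 9.
Augment s→t: bottleneck 5, flow now 5.
Augment s→d→t: bottleneck 4, flow now 9.
No augmenting path remains; maximum flow = 9.
Cut capacity 9 equals the max flow, so it is a minimum cut.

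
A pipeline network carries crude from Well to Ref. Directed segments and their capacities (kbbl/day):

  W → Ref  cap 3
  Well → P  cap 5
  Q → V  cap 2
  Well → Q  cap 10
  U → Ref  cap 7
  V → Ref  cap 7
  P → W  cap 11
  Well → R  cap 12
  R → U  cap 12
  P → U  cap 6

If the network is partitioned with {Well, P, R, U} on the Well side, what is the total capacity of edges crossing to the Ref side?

Edges leaving {Well, P, R, U}: Well→Q (10), P→W (11), U→Ref (7).
Cut capacity = 10 + 11 + 7 = 28.

28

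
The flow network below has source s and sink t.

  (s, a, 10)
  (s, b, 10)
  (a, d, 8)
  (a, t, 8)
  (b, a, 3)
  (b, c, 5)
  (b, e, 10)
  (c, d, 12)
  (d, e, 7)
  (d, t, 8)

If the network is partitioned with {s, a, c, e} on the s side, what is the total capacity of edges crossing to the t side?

38

Edges leaving {s, a, c, e}: s→b (10), a→d (8), a→t (8), c→d (12).
Cut capacity = 10 + 8 + 8 + 12 = 38.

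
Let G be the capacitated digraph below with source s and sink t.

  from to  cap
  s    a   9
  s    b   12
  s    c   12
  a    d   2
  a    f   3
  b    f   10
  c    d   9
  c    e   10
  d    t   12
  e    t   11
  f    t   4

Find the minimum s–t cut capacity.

Augment s→a→d→t: bottleneck 2, flow now 2.
Augment s→a→f→t: bottleneck 3, flow now 5.
Augment s→b→f→t: bottleneck 1, flow now 6.
Augment s→c→d→t: bottleneck 9, flow now 15.
Augment s→c→e→t: bottleneck 3, flow now 18.
No augmenting path remains; maximum flow = 18.
By max-flow min-cut, the minimum cut capacity equals the max flow.
In the residual graph, reachable from s: {s, a, b, f}.
Min-cut edges: s→c (12), a→d (2), f→t (4); capacity 12 + 2 + 4 = 18.

18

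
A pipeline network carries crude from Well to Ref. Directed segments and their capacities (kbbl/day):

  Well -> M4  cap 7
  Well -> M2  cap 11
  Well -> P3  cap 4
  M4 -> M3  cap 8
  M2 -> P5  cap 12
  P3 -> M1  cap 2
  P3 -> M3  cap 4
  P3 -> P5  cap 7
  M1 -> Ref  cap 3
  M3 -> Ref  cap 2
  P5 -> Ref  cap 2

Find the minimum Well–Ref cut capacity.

6

Augment Well→M4→M3→Ref: bottleneck 2, flow now 2.
Augment Well→M2→P5→Ref: bottleneck 2, flow now 4.
Augment Well→P3→M1→Ref: bottleneck 2, flow now 6.
No augmenting path remains; maximum flow = 6.
By max-flow min-cut, the minimum cut capacity equals the max flow.
In the residual graph, reachable from Well: {Well, M4, M2, P3, M3, P5}.
Min-cut edges: P3→M1 (2), M3→Ref (2), P5→Ref (2); capacity 2 + 2 + 2 = 6.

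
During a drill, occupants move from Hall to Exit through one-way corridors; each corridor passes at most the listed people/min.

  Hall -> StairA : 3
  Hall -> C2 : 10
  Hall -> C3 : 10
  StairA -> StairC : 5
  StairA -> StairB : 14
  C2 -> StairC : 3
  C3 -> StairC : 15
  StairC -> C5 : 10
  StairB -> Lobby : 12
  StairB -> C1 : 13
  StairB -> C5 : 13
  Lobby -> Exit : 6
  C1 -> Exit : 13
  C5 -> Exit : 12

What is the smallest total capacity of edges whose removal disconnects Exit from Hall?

13

Augment Hall→StairA→StairC→C5→Exit: bottleneck 3, flow now 3.
Augment Hall→C2→StairC→C5→Exit: bottleneck 3, flow now 6.
Augment Hall→C3→StairC→C5→Exit: bottleneck 4, flow now 10.
Augment Hall→C3→StairC→StairA→StairB→Lobby→Exit: bottleneck 3, flow now 13. (uses reverse residual edge)
No augmenting path remains; maximum flow = 13.
By max-flow min-cut, the minimum cut capacity equals the max flow.
In the residual graph, reachable from Hall: {Hall, C2, C3, StairC}.
Min-cut edges: Hall→StairA (3), StairC→C5 (10); capacity 3 + 10 = 13.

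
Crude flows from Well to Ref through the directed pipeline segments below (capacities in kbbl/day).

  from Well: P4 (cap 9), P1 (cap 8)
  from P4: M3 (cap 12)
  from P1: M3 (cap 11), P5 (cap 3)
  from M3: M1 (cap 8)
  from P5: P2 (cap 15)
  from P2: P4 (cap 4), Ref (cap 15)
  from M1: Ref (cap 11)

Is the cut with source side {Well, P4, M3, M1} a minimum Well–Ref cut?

No — its capacity is 19, but the minimum cut has capacity 11.

Given cut capacity: 8 + 11 = 19.
Augment Well→P4→M3→M1→Ref: bottleneck 8, flow now 8.
Augment Well→P1→P5→P2→Ref: bottleneck 3, flow now 11.
No augmenting path remains; maximum flow = 11.
In the residual graph, reachable from Well: {Well, P4, P1, M3}.
Min-cut edges: P1→P5 (3), M3→M1 (8); capacity 3 + 8 = 11.
Cut capacity 19 exceeds the max flow 11, so it is not minimum.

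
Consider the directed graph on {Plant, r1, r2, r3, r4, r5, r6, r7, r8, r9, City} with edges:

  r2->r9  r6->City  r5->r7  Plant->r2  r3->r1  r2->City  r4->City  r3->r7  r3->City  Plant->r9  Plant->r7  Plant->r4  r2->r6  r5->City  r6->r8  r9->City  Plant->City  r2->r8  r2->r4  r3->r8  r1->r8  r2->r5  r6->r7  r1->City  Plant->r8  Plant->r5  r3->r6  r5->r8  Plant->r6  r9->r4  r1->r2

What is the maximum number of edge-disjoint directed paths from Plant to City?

Assign every edge capacity 1; by Menger, the answer equals the max flow.
Path Plant→City (+1); total 1.
Path Plant→r2→City (+1); total 2.
Path Plant→r4→City (+1); total 3.
Path Plant→r5→City (+1); total 4.
Path Plant→r6→City (+1); total 5.
Path Plant→r9→City (+1); total 6.
No residual Plant→City path; max flow = 6.
Certifying cut of size 6: {Plant→City, Plant→r2, Plant→r4, Plant→r5, Plant→r6, Plant→r9}.

6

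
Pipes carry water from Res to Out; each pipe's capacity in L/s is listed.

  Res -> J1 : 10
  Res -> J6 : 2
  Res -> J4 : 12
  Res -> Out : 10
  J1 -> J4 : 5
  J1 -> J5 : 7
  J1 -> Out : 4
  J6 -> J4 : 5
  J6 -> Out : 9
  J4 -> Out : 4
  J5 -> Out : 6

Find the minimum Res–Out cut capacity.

Augment Res→Out: bottleneck 10, flow now 10.
Augment Res→J1→Out: bottleneck 4, flow now 14.
Augment Res→J6→Out: bottleneck 2, flow now 16.
Augment Res→J4→Out: bottleneck 4, flow now 20.
Augment Res→J1→J5→Out: bottleneck 6, flow now 26.
No augmenting path remains; maximum flow = 26.
By max-flow min-cut, the minimum cut capacity equals the max flow.
In the residual graph, reachable from Res: {Res, J4}.
Min-cut edges: Res→J1 (10), Res→J6 (2), Res→Out (10), J4→Out (4); capacity 10 + 2 + 10 + 4 = 26.

26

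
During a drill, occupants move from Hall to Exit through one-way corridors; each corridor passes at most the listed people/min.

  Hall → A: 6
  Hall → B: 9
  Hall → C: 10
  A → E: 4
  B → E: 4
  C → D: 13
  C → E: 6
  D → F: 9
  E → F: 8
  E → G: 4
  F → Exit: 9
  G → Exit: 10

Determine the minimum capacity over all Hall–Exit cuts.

13

Augment Hall→A→E→F→Exit: bottleneck 4, flow now 4.
Augment Hall→B→E→F→Exit: bottleneck 4, flow now 8.
Augment Hall→C→D→F→Exit: bottleneck 1, flow now 9.
Augment Hall→C→E→G→Exit: bottleneck 4, flow now 13.
No augmenting path remains; maximum flow = 13.
By max-flow min-cut, the minimum cut capacity equals the max flow.
In the residual graph, reachable from Hall: {Hall, A, B, C, D, E, F}.
Min-cut edges: E→G (4), F→Exit (9); capacity 4 + 9 = 13.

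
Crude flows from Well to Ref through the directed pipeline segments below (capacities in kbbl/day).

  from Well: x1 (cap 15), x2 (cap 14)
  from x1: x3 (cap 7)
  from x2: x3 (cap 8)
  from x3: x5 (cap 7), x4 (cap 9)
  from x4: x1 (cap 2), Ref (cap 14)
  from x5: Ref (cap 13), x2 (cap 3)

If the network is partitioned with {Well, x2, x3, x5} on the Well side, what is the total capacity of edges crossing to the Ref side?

Edges leaving {Well, x2, x3, x5}: Well→x1 (15), x3→x4 (9), x5→Ref (13).
Cut capacity = 15 + 9 + 13 = 37.

37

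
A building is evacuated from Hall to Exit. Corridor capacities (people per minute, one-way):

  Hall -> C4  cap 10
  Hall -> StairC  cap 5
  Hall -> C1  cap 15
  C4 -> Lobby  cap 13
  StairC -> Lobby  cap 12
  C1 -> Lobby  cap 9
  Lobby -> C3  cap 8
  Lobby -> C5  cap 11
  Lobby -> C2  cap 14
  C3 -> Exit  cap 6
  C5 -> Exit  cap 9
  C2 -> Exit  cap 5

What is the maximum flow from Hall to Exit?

20

Augment Hall→C4→Lobby→C3→Exit: bottleneck 6, flow now 6.
Augment Hall→C4→Lobby→C5→Exit: bottleneck 4, flow now 10.
Augment Hall→StairC→Lobby→C5→Exit: bottleneck 5, flow now 15.
Augment Hall→C1→Lobby→C2→Exit: bottleneck 5, flow now 20.
No augmenting path remains; maximum flow = 20.
In the residual graph, reachable from Hall: {Hall, C4, StairC, C1, Lobby, C3, C5, C2}.
Min-cut edges: C3→Exit (6), C5→Exit (9), C2→Exit (5); capacity 6 + 9 + 5 = 20.
This cut is saturated, so no flow can exceed 20.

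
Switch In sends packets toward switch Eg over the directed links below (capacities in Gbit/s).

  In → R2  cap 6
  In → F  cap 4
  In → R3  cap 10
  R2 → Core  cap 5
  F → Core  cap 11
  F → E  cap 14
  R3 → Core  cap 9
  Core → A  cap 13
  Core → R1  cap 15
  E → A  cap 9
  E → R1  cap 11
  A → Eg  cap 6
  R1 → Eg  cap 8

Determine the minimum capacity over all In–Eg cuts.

Augment In→R2→Core→A→Eg: bottleneck 5, flow now 5.
Augment In→F→Core→A→Eg: bottleneck 1, flow now 6.
Augment In→F→Core→R1→Eg: bottleneck 3, flow now 9.
Augment In→R3→Core→R1→Eg: bottleneck 5, flow now 14.
No augmenting path remains; maximum flow = 14.
By max-flow min-cut, the minimum cut capacity equals the max flow.
In the residual graph, reachable from In: {In, R2, F, R3, Core, E, A, R1}.
Min-cut edges: A→Eg (6), R1→Eg (8); capacity 6 + 8 = 14.

14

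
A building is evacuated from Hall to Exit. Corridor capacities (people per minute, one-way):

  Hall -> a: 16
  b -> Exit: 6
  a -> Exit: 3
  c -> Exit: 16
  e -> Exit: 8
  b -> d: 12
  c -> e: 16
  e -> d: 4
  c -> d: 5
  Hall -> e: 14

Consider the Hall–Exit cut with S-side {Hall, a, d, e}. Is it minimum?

Yes — it is a minimum cut (capacity 11).

Given cut capacity: 3 + 8 = 11.
Augment Hall→a→Exit: bottleneck 3, flow now 3.
Augment Hall→e→Exit: bottleneck 8, flow now 11.
No augmenting path remains; maximum flow = 11.
Cut capacity 11 equals the max flow, so it is a minimum cut.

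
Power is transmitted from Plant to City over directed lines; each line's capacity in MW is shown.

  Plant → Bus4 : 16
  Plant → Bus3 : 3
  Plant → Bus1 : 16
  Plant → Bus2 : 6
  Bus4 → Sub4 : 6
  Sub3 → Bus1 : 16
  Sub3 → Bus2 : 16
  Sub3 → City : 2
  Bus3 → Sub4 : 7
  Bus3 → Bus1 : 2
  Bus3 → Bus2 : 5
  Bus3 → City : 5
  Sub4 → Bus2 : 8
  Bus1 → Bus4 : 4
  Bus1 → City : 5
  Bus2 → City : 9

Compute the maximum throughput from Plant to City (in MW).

17

Augment Plant→Bus3→City: bottleneck 3, flow now 3.
Augment Plant→Bus1→City: bottleneck 5, flow now 8.
Augment Plant→Bus2→City: bottleneck 6, flow now 14.
Augment Plant→Bus4→Sub4→Bus2→City: bottleneck 3, flow now 17.
No augmenting path remains; maximum flow = 17.
In the residual graph, reachable from Plant: {Plant, Bus4, Sub4, Bus1, Bus2}.
Min-cut edges: Plant→Bus3 (3), Bus1→City (5), Bus2→City (9); capacity 3 + 5 + 9 = 17.
This cut is saturated, so no flow can exceed 17.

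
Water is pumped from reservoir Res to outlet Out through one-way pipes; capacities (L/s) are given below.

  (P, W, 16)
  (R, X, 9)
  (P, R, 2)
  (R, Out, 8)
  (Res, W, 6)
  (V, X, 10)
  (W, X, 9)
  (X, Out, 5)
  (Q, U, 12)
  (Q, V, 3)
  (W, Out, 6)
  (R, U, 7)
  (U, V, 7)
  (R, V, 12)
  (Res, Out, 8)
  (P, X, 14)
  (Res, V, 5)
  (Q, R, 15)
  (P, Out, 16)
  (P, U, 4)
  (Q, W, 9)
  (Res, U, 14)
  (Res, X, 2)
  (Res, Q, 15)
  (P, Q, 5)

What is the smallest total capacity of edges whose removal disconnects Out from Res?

Augment Res→Out: bottleneck 8, flow now 8.
Augment Res→W→Out: bottleneck 6, flow now 14.
Augment Res→X→Out: bottleneck 2, flow now 16.
Augment Res→Q→R→Out: bottleneck 8, flow now 24.
Augment Res→V→X→Out: bottleneck 3, flow now 27.
No augmenting path remains; maximum flow = 27.
By max-flow min-cut, the minimum cut capacity equals the max flow.
In the residual graph, reachable from Res: {Res, Q, R, U, V, W, X}.
Min-cut edges: Res→Out (8), R→Out (8), W→Out (6), X→Out (5); capacity 8 + 8 + 6 + 5 = 27.

27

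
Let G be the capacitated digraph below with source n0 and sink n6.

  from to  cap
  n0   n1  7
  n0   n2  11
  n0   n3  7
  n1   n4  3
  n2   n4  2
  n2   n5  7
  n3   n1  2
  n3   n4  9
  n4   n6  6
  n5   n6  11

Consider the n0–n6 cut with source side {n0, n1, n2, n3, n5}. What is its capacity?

25

Edges leaving {n0, n1, n2, n3, n5}: n1→n4 (3), n2→n4 (2), n3→n4 (9), n5→n6 (11).
Cut capacity = 3 + 2 + 9 + 11 = 25.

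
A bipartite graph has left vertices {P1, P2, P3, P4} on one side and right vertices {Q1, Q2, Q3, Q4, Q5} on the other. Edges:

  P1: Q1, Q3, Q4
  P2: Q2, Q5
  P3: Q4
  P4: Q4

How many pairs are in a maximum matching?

Unit-capacity flow: source→left, listed edges, right→sink; max matching = max flow.
Augmenting path P1→Q1 (+1); matched 1.
Augmenting path P2→Q2 (+1); matched 2.
Augmenting path P3→Q4 (+1); matched 3.
No augmenting path remains; maximum matching = 3.
König certificate: {P1, P2, Q4} is a vertex cover of size 3 (every listed pair touches it), so no matching can be larger.

3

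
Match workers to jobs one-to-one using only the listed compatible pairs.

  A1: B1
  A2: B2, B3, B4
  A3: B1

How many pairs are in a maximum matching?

2

Unit-capacity flow: source→left, listed edges, right→sink; max matching = max flow.
Augmenting path A1→B1 (+1); matched 1.
Augmenting path A2→B2 (+1); matched 2.
No augmenting path remains; maximum matching = 2.
König certificate: {A2, B1} is a vertex cover of size 2 (every listed pair touches it), so no matching can be larger.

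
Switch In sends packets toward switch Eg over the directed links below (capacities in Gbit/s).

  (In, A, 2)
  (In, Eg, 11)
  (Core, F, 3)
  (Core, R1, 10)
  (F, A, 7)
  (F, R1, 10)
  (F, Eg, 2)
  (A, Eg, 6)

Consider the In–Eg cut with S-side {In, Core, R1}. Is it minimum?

Given cut capacity: 2 + 11 + 3 = 16.
Augment In→Eg: bottleneck 11, flow now 11.
Augment In→A→Eg: bottleneck 2, flow now 13.
No augmenting path remains; maximum flow = 13.
In the residual graph, reachable from In: {In}.
Min-cut edges: In→A (2), In→Eg (11); capacity 2 + 11 = 13.
Cut capacity 16 exceeds the max flow 13, so it is not minimum.

No — its capacity is 16, but the minimum cut has capacity 13.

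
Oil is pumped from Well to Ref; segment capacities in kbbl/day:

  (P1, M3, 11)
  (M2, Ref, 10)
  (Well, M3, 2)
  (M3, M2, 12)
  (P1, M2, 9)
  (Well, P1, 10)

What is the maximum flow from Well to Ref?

10

Augment Well→P1→M2→Ref: bottleneck 9, flow now 9.
Augment Well→M3→M2→Ref: bottleneck 1, flow now 10.
No augmenting path remains; maximum flow = 10.
In the residual graph, reachable from Well: {Well, P1, M3, M2}.
Min-cut edges: M2→Ref (10); capacity 10 = 10.
This cut is saturated, so no flow can exceed 10.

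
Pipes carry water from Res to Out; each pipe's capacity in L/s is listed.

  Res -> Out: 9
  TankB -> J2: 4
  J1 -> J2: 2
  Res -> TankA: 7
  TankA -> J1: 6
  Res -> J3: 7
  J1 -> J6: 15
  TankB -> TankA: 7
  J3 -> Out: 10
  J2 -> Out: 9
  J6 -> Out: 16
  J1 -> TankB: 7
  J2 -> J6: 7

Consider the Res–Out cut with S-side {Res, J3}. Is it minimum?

No — its capacity is 26, but the minimum cut has capacity 22.

Given cut capacity: 7 + 9 + 10 = 26.
Augment Res→Out: bottleneck 9, flow now 9.
Augment Res→J3→Out: bottleneck 7, flow now 16.
Augment Res→TankA→J1→J2→Out: bottleneck 2, flow now 18.
Augment Res→TankA→J1→J6→Out: bottleneck 4, flow now 22.
No augmenting path remains; maximum flow = 22.
In the residual graph, reachable from Res: {Res, TankA}.
Min-cut edges: Res→J3 (7), Res→Out (9), TankA→J1 (6); capacity 7 + 9 + 6 = 22.
Cut capacity 26 exceeds the max flow 22, so it is not minimum.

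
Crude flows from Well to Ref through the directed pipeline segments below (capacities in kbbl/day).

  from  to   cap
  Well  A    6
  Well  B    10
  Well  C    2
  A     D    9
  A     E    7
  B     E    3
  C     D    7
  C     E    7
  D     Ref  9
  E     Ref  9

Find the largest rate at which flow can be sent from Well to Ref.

11

Augment Well→A→D→Ref: bottleneck 6, flow now 6.
Augment Well→B→E→Ref: bottleneck 3, flow now 9.
Augment Well→C→D→Ref: bottleneck 2, flow now 11.
No augmenting path remains; maximum flow = 11.
In the residual graph, reachable from Well: {Well, B}.
Min-cut edges: Well→A (6), Well→C (2), B→E (3); capacity 6 + 2 + 3 = 11.
This cut is saturated, so no flow can exceed 11.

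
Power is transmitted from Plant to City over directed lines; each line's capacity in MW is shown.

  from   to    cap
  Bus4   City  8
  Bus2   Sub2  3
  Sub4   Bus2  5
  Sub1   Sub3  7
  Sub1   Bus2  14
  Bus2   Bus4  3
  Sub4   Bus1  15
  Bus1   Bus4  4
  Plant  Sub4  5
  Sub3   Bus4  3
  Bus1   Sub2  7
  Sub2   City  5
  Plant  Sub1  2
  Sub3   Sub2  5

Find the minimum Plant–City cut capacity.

7

Augment Plant→Sub4→Bus2→Bus4→City: bottleneck 3, flow now 3.
Augment Plant→Sub4→Bus2→Sub2→City: bottleneck 2, flow now 5.
Augment Plant→Sub1→Bus2→Sub2→City: bottleneck 1, flow now 6.
Augment Plant→Sub1→Sub3→Bus4→City: bottleneck 1, flow now 7.
No augmenting path remains; maximum flow = 7.
By max-flow min-cut, the minimum cut capacity equals the max flow.
In the residual graph, reachable from Plant: {Plant}.
Min-cut edges: Plant→Sub4 (5), Plant→Sub1 (2); capacity 5 + 2 = 7.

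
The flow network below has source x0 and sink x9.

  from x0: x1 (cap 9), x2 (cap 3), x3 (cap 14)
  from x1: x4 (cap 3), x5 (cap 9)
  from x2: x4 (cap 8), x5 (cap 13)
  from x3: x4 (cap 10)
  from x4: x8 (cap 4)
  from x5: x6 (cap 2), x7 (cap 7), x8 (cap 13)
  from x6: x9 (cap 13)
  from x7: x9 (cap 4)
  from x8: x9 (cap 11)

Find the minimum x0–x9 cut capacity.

16

Augment x0→x1→x4→x8→x9: bottleneck 3, flow now 3.
Augment x0→x1→x5→x6→x9: bottleneck 2, flow now 5.
Augment x0→x1→x5→x7→x9: bottleneck 4, flow now 9.
Augment x0→x2→x4→x8→x9: bottleneck 1, flow now 10.
Augment x0→x2→x5→x8→x9: bottleneck 2, flow now 12.
Augment x0→x3→x4→x1→x5→x8→x9: bottleneck 3, flow now 15. (uses reverse residual edge)
Augment x0→x3→x4→x2→x5→x8→x9: bottleneck 1, flow now 16. (uses reverse residual edge)
No augmenting path remains; maximum flow = 16.
By max-flow min-cut, the minimum cut capacity equals the max flow.
In the residual graph, reachable from x0: {x0, x3, x4}.
Min-cut edges: x0→x1 (9), x0→x2 (3), x4→x8 (4); capacity 9 + 3 + 4 = 16.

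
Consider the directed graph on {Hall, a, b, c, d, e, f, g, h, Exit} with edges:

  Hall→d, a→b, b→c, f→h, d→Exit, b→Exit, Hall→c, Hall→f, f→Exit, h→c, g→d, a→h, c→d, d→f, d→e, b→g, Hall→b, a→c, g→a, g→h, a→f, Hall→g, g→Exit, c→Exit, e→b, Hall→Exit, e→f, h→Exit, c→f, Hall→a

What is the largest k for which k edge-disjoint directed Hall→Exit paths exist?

Assign every edge capacity 1; by Menger, the answer equals the max flow.
Path Hall→Exit (+1); total 1.
Path Hall→b→Exit (+1); total 2.
Path Hall→c→Exit (+1); total 3.
Path Hall→d→Exit (+1); total 4.
Path Hall→f→Exit (+1); total 5.
Path Hall→g→Exit (+1); total 6.
Path Hall→a→h→Exit (+1); total 7.
No residual Hall→Exit path; max flow = 7.
Certifying cut of size 7: {Hall→Exit, Hall→a, Hall→b, Hall→c, Hall→d, Hall→f, Hall→g}.

7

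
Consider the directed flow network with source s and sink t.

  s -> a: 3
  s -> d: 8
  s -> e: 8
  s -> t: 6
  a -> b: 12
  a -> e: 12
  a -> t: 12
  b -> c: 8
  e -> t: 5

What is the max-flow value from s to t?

14

Augment s→t: bottleneck 6, flow now 6.
Augment s→a→t: bottleneck 3, flow now 9.
Augment s→e→t: bottleneck 5, flow now 14.
No augmenting path remains; maximum flow = 14.
In the residual graph, reachable from s: {s, d, e}.
Min-cut edges: s→a (3), s→t (6), e→t (5); capacity 3 + 6 + 5 = 14.
This cut is saturated, so no flow can exceed 14.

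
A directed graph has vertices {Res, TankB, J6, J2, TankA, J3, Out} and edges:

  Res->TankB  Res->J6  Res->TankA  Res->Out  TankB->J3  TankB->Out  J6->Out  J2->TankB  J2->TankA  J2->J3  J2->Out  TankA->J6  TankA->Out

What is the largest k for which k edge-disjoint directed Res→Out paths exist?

Assign every edge capacity 1; by Menger, the answer equals the max flow.
Path Res→Out (+1); total 1.
Path Res→TankB→Out (+1); total 2.
Path Res→J6→Out (+1); total 3.
Path Res→TankA→Out (+1); total 4.
No residual Res→Out path; max flow = 4.
Certifying cut of size 4: {Res→J6, Res→Out, Res→TankA, Res→TankB}.

4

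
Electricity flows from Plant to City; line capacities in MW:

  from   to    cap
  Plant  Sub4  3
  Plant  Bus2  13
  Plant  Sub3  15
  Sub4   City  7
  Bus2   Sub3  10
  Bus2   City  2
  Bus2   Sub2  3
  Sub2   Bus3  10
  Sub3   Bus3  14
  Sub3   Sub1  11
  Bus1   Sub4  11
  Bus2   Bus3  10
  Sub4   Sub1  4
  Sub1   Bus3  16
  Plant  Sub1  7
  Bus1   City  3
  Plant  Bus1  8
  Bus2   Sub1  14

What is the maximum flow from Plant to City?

12

Augment Plant→Bus1→City: bottleneck 3, flow now 3.
Augment Plant→Bus2→City: bottleneck 2, flow now 5.
Augment Plant→Sub4→City: bottleneck 3, flow now 8.
Augment Plant→Bus1→Sub4→City: bottleneck 4, flow now 12.
No augmenting path remains; maximum flow = 12.
In the residual graph, reachable from Plant: {Plant, Bus1, Bus2, Sub4, Sub2, Sub3, Sub1, Bus3}.
Min-cut edges: Bus1→City (3), Bus2→City (2), Sub4→City (7); capacity 3 + 2 + 7 = 12.
This cut is saturated, so no flow can exceed 12.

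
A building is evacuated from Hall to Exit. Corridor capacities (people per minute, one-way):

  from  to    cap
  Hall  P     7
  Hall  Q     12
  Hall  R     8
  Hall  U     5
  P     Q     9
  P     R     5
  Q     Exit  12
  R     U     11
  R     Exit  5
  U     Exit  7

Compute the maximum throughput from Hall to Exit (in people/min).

24

Augment Hall→Q→Exit: bottleneck 12, flow now 12.
Augment Hall→R→Exit: bottleneck 5, flow now 17.
Augment Hall→U→Exit: bottleneck 5, flow now 22.
Augment Hall→R→U→Exit: bottleneck 2, flow now 24.
No augmenting path remains; maximum flow = 24.
In the residual graph, reachable from Hall: {Hall, P, Q, R, U}.
Min-cut edges: Q→Exit (12), R→Exit (5), U→Exit (7); capacity 12 + 5 + 7 = 24.
This cut is saturated, so no flow can exceed 24.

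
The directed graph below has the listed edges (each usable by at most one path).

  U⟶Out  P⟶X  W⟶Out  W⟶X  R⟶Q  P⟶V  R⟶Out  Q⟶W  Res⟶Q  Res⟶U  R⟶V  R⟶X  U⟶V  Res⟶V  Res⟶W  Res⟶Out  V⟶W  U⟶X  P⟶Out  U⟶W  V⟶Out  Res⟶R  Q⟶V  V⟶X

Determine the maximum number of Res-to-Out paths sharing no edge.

Assign every edge capacity 1; by Menger, the answer equals the max flow.
Path Res→Out (+1); total 1.
Path Res→R→Out (+1); total 2.
Path Res→U→Out (+1); total 3.
Path Res→V→Out (+1); total 4.
Path Res→W→Out (+1); total 5.
No residual Res→Out path; max flow = 5.
Certifying cut of size 5: {Res→Out, Res→R, Res→U, V→Out, W→Out}.

5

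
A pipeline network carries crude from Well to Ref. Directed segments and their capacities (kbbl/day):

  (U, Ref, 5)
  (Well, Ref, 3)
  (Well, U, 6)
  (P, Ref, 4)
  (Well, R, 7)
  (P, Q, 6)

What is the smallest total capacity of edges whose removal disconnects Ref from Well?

8

Augment Well→Ref: bottleneck 3, flow now 3.
Augment Well→U→Ref: bottleneck 5, flow now 8.
No augmenting path remains; maximum flow = 8.
By max-flow min-cut, the minimum cut capacity equals the max flow.
In the residual graph, reachable from Well: {Well, R, U}.
Min-cut edges: Well→Ref (3), U→Ref (5); capacity 3 + 5 = 8.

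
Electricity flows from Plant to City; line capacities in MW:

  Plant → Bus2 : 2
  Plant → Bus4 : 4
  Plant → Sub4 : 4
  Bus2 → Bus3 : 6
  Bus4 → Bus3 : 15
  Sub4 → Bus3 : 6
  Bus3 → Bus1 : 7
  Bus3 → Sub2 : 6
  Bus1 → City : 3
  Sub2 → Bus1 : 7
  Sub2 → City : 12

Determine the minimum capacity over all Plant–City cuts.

9

Augment Plant→Bus2→Bus3→Bus1→City: bottleneck 2, flow now 2.
Augment Plant→Bus4→Bus3→Bus1→City: bottleneck 1, flow now 3.
Augment Plant→Bus4→Bus3→Sub2→City: bottleneck 3, flow now 6.
Augment Plant→Sub4→Bus3→Sub2→City: bottleneck 3, flow now 9.
No augmenting path remains; maximum flow = 9.
By max-flow min-cut, the minimum cut capacity equals the max flow.
In the residual graph, reachable from Plant: {Plant, Bus2, Bus4, Sub4, Bus3, Bus1}.
Min-cut edges: Bus3→Sub2 (6), Bus1→City (3); capacity 6 + 3 = 9.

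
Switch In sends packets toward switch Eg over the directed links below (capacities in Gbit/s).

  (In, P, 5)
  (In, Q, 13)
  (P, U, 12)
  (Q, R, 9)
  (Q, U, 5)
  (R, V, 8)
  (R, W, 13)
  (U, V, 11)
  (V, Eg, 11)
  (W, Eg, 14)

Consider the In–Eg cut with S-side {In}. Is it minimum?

Given cut capacity: 5 + 13 = 18.
Augment In→P→U→V→Eg: bottleneck 5, flow now 5.
Augment In→Q→R→V→Eg: bottleneck 6, flow now 11.
Augment In→Q→R→W→Eg: bottleneck 3, flow now 14.
Augment In→Q→U→V→R→W→Eg: bottleneck 4, flow now 18. (uses reverse residual edge)
No augmenting path remains; maximum flow = 18.
Cut capacity 18 equals the max flow, so it is a minimum cut.

Yes — it is a minimum cut (capacity 18).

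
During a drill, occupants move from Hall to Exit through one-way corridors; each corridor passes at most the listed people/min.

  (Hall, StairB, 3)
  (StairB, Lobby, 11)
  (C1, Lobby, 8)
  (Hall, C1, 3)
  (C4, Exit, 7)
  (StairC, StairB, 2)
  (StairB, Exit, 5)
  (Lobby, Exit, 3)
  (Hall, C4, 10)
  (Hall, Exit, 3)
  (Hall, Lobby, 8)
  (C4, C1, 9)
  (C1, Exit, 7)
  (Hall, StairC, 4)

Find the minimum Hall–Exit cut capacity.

24

Augment Hall→Exit: bottleneck 3, flow now 3.
Augment Hall→C4→Exit: bottleneck 7, flow now 10.
Augment Hall→C1→Exit: bottleneck 3, flow now 13.
Augment Hall→StairB→Exit: bottleneck 3, flow now 16.
Augment Hall→Lobby→Exit: bottleneck 3, flow now 19.
Augment Hall→C4→C1→Exit: bottleneck 3, flow now 22.
Augment Hall→StairC→StairB→Exit: bottleneck 2, flow now 24.
No augmenting path remains; maximum flow = 24.
By max-flow min-cut, the minimum cut capacity equals the max flow.
In the residual graph, reachable from Hall: {Hall, StairC, Lobby}.
Min-cut edges: Hall→C4 (10), Hall→C1 (3), Hall→StairB (3), Hall→Exit (3), StairC→StairB (2), Lobby→Exit (3); capacity 10 + 3 + 3 + 3 + 2 + 3 = 24.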